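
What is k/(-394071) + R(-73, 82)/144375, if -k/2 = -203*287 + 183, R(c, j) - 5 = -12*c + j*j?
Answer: -918207503/3792933375 ≈ -0.24208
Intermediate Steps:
R(c, j) = 5 + j**2 - 12*c (R(c, j) = 5 + (-12*c + j*j) = 5 + (-12*c + j**2) = 5 + (j**2 - 12*c) = 5 + j**2 - 12*c)
k = 116156 (k = -2*(-203*287 + 183) = -2*(-58261 + 183) = -2*(-58078) = 116156)
k/(-394071) + R(-73, 82)/144375 = 116156/(-394071) + (5 + 82**2 - 12*(-73))/144375 = 116156*(-1/394071) + (5 + 6724 + 876)*(1/144375) = -116156/394071 + 7605*(1/144375) = -116156/394071 + 507/9625 = -918207503/3792933375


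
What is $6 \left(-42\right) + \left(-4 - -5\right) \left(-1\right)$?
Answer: $-253$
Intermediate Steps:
$6 \left(-42\right) + \left(-4 - -5\right) \left(-1\right) = -252 + \left(-4 + 5\right) \left(-1\right) = -252 + 1 \left(-1\right) = -252 - 1 = -253$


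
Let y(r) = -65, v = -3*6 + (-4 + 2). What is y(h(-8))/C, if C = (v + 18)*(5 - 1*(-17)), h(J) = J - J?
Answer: 65/44 ≈ 1.4773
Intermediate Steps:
v = -20 (v = -18 - 2 = -20)
h(J) = 0
C = -44 (C = (-20 + 18)*(5 - 1*(-17)) = -2*(5 + 17) = -2*22 = -44)
y(h(-8))/C = -65/(-44) = -65*(-1/44) = 65/44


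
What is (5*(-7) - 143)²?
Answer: 31684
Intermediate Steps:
(5*(-7) - 143)² = (-35 - 143)² = (-178)² = 31684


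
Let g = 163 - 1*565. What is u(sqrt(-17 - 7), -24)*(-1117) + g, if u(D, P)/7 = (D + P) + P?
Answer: 374910 - 15638*I*sqrt(6) ≈ 3.7491e+5 - 38305.0*I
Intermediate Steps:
u(D, P) = 7*D + 14*P (u(D, P) = 7*((D + P) + P) = 7*(D + 2*P) = 7*D + 14*P)
g = -402 (g = 163 - 565 = -402)
u(sqrt(-17 - 7), -24)*(-1117) + g = (7*sqrt(-17 - 7) + 14*(-24))*(-1117) - 402 = (7*sqrt(-24) - 336)*(-1117) - 402 = (7*(2*I*sqrt(6)) - 336)*(-1117) - 402 = (14*I*sqrt(6) - 336)*(-1117) - 402 = (-336 + 14*I*sqrt(6))*(-1117) - 402 = (375312 - 15638*I*sqrt(6)) - 402 = 374910 - 15638*I*sqrt(6)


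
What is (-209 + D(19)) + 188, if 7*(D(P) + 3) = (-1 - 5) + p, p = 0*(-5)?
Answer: -174/7 ≈ -24.857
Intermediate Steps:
p = 0
D(P) = -27/7 (D(P) = -3 + ((-1 - 5) + 0)/7 = -3 + (-6 + 0)/7 = -3 + (⅐)*(-6) = -3 - 6/7 = -27/7)
(-209 + D(19)) + 188 = (-209 - 27/7) + 188 = -1490/7 + 188 = -174/7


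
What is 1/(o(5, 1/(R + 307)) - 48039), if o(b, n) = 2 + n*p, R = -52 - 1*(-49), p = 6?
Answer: -152/7301621 ≈ -2.0817e-5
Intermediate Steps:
R = -3 (R = -52 + 49 = -3)
o(b, n) = 2 + 6*n (o(b, n) = 2 + n*6 = 2 + 6*n)
1/(o(5, 1/(R + 307)) - 48039) = 1/((2 + 6/(-3 + 307)) - 48039) = 1/((2 + 6/304) - 48039) = 1/((2 + 6*(1/304)) - 48039) = 1/((2 + 3/152) - 48039) = 1/(307/152 - 48039) = 1/(-7301621/152) = -152/7301621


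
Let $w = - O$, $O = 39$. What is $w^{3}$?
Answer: $-59319$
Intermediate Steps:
$w = -39$ ($w = \left(-1\right) 39 = -39$)
$w^{3} = \left(-39\right)^{3} = -59319$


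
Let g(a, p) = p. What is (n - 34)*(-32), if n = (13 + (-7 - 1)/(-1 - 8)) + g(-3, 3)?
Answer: 4928/9 ≈ 547.56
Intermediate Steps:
n = 152/9 (n = (13 + (-7 - 1)/(-1 - 8)) + 3 = (13 - 8/(-9)) + 3 = (13 - 8*(-⅑)) + 3 = (13 + 8/9) + 3 = 125/9 + 3 = 152/9 ≈ 16.889)
(n - 34)*(-32) = (152/9 - 34)*(-32) = -154/9*(-32) = 4928/9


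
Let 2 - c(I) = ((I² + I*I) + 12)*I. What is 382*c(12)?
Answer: -1374436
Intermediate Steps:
c(I) = 2 - I*(12 + 2*I²) (c(I) = 2 - ((I² + I*I) + 12)*I = 2 - ((I² + I²) + 12)*I = 2 - (2*I² + 12)*I = 2 - (12 + 2*I²)*I = 2 - I*(12 + 2*I²))
382*c(12) = 382*(2 - 12*12 - 2*12³) = 382*(2 - 144 - 2*1728) = 382*(2 - 144 - 3456) = 382*(-3598) = -1374436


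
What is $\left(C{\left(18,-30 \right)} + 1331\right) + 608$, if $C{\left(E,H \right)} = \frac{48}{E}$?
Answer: $\frac{5825}{3} \approx 1941.7$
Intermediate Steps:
$\left(C{\left(18,-30 \right)} + 1331\right) + 608 = \left(\frac{48}{18} + 1331\right) + 608 = \left(48 \cdot \frac{1}{18} + 1331\right) + 608 = \left(\frac{8}{3} + 1331\right) + 608 = \frac{4001}{3} + 608 = \frac{5825}{3}$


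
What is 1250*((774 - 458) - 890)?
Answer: -717500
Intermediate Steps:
1250*((774 - 458) - 890) = 1250*(316 - 890) = 1250*(-574) = -717500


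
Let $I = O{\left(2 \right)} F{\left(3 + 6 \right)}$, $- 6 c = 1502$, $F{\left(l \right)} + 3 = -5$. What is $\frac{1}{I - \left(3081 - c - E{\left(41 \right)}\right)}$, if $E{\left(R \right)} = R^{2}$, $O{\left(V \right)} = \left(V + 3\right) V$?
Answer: $- \frac{3}{5191} \approx -0.00057792$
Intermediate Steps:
$F{\left(l \right)} = -8$ ($F{\left(l \right)} = -3 - 5 = -8$)
$O{\left(V \right)} = V \left(3 + V\right)$ ($O{\left(V \right)} = \left(3 + V\right) V = V \left(3 + V\right)$)
$c = - \frac{751}{3}$ ($c = \left(- \frac{1}{6}\right) 1502 = - \frac{751}{3} \approx -250.33$)
$I = -80$ ($I = 2 \left(3 + 2\right) \left(-8\right) = 2 \cdot 5 \left(-8\right) = 10 \left(-8\right) = -80$)
$\frac{1}{I - \left(3081 - c - E{\left(41 \right)}\right)} = \frac{1}{-80 - \left(\frac{9994}{3} - 1681\right)} = \frac{1}{-80 + \left(\left(- \frac{751}{3} + 1681\right) - 3081\right)} = \frac{1}{-80 + \left(\frac{4292}{3} - 3081\right)} = \frac{1}{-80 - \frac{4951}{3}} = \frac{1}{- \frac{5191}{3}} = - \frac{3}{5191}$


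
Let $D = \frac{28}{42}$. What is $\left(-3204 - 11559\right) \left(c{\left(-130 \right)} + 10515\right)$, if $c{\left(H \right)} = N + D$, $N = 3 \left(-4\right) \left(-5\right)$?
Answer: $-156128567$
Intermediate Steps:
$D = \frac{2}{3}$ ($D = 28 \cdot \frac{1}{42} = \frac{2}{3} \approx 0.66667$)
$N = 60$ ($N = \left(-12\right) \left(-5\right) = 60$)
$c{\left(H \right)} = \frac{182}{3}$ ($c{\left(H \right)} = 60 + \frac{2}{3} = \frac{182}{3}$)
$\left(-3204 - 11559\right) \left(c{\left(-130 \right)} + 10515\right) = \left(-3204 - 11559\right) \left(\frac{182}{3} + 10515\right) = \left(-14763\right) \frac{31727}{3} = -156128567$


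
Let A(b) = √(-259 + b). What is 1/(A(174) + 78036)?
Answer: 78036/6089617381 - I*√85/6089617381 ≈ 1.2815e-5 - 1.514e-9*I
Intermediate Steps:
1/(A(174) + 78036) = 1/(√(-259 + 174) + 78036) = 1/(√(-85) + 78036) = 1/(I*√85 + 78036) = 1/(78036 + I*√85)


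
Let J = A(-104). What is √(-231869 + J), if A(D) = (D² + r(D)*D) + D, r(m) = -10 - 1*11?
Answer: I*√218973 ≈ 467.95*I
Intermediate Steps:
r(m) = -21 (r(m) = -10 - 11 = -21)
A(D) = D² - 20*D (A(D) = (D² - 21*D) + D = D² - 20*D)
J = 12896 (J = -104*(-20 - 104) = -104*(-124) = 12896)
√(-231869 + J) = √(-231869 + 12896) = √(-218973) = I*√218973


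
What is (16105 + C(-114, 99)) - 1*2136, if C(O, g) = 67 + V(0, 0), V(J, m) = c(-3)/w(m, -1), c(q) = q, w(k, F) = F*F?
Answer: 14033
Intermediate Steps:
w(k, F) = F²
V(J, m) = -3 (V(J, m) = -3/((-1)²) = -3/1 = -3*1 = -3)
C(O, g) = 64 (C(O, g) = 67 - 3 = 64)
(16105 + C(-114, 99)) - 1*2136 = (16105 + 64) - 1*2136 = 16169 - 2136 = 14033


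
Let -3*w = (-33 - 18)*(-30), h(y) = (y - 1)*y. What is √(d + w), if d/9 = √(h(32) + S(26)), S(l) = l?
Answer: √(-510 + 9*√1018) ≈ 14.928*I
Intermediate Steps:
h(y) = y*(-1 + y) (h(y) = (-1 + y)*y = y*(-1 + y))
w = -510 (w = -(-33 - 18)*(-30)/3 = -(-17)*(-30) = -⅓*1530 = -510)
d = 9*√1018 (d = 9*√(32*(-1 + 32) + 26) = 9*√(32*31 + 26) = 9*√(992 + 26) = 9*√1018 ≈ 287.15)
√(d + w) = √(9*√1018 - 510) = √(-510 + 9*√1018)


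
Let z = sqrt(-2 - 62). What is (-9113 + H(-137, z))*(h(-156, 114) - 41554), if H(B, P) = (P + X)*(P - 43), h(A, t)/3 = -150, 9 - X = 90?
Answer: 239170776 + 41667968*I ≈ 2.3917e+8 + 4.1668e+7*I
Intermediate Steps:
X = -81 (X = 9 - 1*90 = 9 - 90 = -81)
z = 8*I (z = sqrt(-64) = 8*I ≈ 8.0*I)
h(A, t) = -450 (h(A, t) = 3*(-150) = -450)
H(B, P) = (-81 + P)*(-43 + P) (H(B, P) = (P - 81)*(P - 43) = (-81 + P)*(-43 + P))
(-9113 + H(-137, z))*(h(-156, 114) - 41554) = (-9113 + (3483 + (8*I)**2 - 992*I))*(-450 - 41554) = (-9113 + (3483 - 64 - 992*I))*(-42004) = (-9113 + (3419 - 992*I))*(-42004) = (-5694 - 992*I)*(-42004) = 239170776 + 41667968*I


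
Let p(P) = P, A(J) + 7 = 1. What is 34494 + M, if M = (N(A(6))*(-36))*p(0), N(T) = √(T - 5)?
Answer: 34494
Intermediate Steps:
A(J) = -6 (A(J) = -7 + 1 = -6)
N(T) = √(-5 + T)
M = 0 (M = (√(-5 - 6)*(-36))*0 = (√(-11)*(-36))*0 = ((I*√11)*(-36))*0 = -36*I*√11*0 = 0)
34494 + M = 34494 + 0 = 34494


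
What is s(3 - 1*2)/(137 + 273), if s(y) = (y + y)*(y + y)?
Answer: 2/205 ≈ 0.0097561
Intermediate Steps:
s(y) = 4*y² (s(y) = (2*y)*(2*y) = 4*y²)
s(3 - 1*2)/(137 + 273) = (4*(3 - 1*2)²)/(137 + 273) = (4*(3 - 2)²)/410 = (4*1²)*(1/410) = (4*1)*(1/410) = 4*(1/410) = 2/205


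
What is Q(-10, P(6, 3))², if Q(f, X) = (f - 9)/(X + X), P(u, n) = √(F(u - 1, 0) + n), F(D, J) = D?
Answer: 361/32 ≈ 11.281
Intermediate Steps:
P(u, n) = √(-1 + n + u) (P(u, n) = √((u - 1) + n) = √((-1 + u) + n) = √(-1 + n + u))
Q(f, X) = (-9 + f)/(2*X) (Q(f, X) = (-9 + f)/((2*X)) = (-9 + f)*(1/(2*X)) = (-9 + f)/(2*X))
Q(-10, P(6, 3))² = ((-9 - 10)/(2*(√(-1 + 3 + 6))))² = ((½)*(-19)/√8)² = ((½)*(-19)/(2*√2))² = ((½)*(√2/4)*(-19))² = (-19*√2/8)² = 361/32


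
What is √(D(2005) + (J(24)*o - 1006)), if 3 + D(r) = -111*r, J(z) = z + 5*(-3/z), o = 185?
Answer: I*√3507834/4 ≈ 468.23*I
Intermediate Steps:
J(z) = z - 15/z
D(r) = -3 - 111*r
√(D(2005) + (J(24)*o - 1006)) = √((-3 - 111*2005) + ((24 - 15/24)*185 - 1006)) = √((-3 - 222555) + ((24 - 15*1/24)*185 - 1006)) = √(-222558 + ((24 - 5/8)*185 - 1006)) = √(-222558 + ((187/8)*185 - 1006)) = √(-222558 + (34595/8 - 1006)) = √(-222558 + 26547/8) = √(-1753917/8) = I*√3507834/4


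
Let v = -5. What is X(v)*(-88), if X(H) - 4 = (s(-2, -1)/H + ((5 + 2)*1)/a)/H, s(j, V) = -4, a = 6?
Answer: -23804/75 ≈ -317.39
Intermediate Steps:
X(H) = 4 + (7/6 - 4/H)/H (X(H) = 4 + (-4/H + ((5 + 2)*1)/6)/H = 4 + (-4/H + (7*1)*(⅙))/H = 4 + (-4/H + 7*(⅙))/H = 4 + (-4/H + 7/6)/H = 4 + (7/6 - 4/H)/H)
X(v)*(-88) = (4 - 4/(-5)² + (7/6)/(-5))*(-88) = (4 - 4*1/25 + (7/6)*(-⅕))*(-88) = (4 - 4/25 - 7/30)*(-88) = (541/150)*(-88) = -23804/75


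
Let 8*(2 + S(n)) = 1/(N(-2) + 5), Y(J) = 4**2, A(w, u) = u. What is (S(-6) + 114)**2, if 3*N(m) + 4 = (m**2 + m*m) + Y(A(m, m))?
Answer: 983637769/78400 ≈ 12546.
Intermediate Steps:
Y(J) = 16
N(m) = 4 + 2*m**2/3 (N(m) = -4/3 + ((m**2 + m*m) + 16)/3 = -4/3 + ((m**2 + m**2) + 16)/3 = -4/3 + (2*m**2 + 16)/3 = -4/3 + (16 + 2*m**2)/3 = -4/3 + (16/3 + 2*m**2/3) = 4 + 2*m**2/3)
S(n) = -557/280 (S(n) = -2 + 1/(8*((4 + (2/3)*(-2)**2) + 5)) = -2 + 1/(8*((4 + (2/3)*4) + 5)) = -2 + 1/(8*((4 + 8/3) + 5)) = -2 + 1/(8*(20/3 + 5)) = -2 + 1/(8*(35/3)) = -2 + (1/8)*(3/35) = -2 + 3/280 = -557/280)
(S(-6) + 114)**2 = (-557/280 + 114)**2 = (31363/280)**2 = 983637769/78400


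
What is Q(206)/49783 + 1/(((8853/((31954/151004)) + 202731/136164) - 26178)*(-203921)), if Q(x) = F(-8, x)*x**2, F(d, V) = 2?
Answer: 15118417440410397249380/8867944381824366066419 ≈ 1.7048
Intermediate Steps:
Q(x) = 2*x**2
Q(206)/49783 + 1/(((8853/((31954/151004)) + 202731/136164) - 26178)*(-203921)) = (2*206**2)/49783 + 1/(((8853/((31954/151004)) + 202731/136164) - 26178)*(-203921)) = (2*42436)*(1/49783) - 1/203921/((8853/((31954*(1/151004))) + 202731*(1/136164)) - 26178) = 84872*(1/49783) - 1/203921/((8853/(15977/75502) + 67577/45388) - 26178) = 84872/49783 - 1/203921/((8853*(75502/15977) + 67577/45388) - 26178) = 84872/49783 - 1/203921/((51416862/1229 + 67577/45388) - 26178) = 84872/49783 - 1/203921/(2333791584589/55781852 - 26178) = 84872/49783 - 1/203921/(873534262933/55781852) = 84872/49783 + (55781852/873534262933)*(-1/203921) = 84872/49783 - 55781852/178131980431560293 = 15118417440410397249380/8867944381824366066419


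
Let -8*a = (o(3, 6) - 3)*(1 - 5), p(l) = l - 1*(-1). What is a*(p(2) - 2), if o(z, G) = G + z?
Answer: 3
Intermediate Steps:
p(l) = 1 + l (p(l) = l + 1 = 1 + l)
a = 3 (a = -((6 + 3) - 3)*(1 - 5)/8 = -(9 - 3)*(-4)/8 = -3*(-4)/4 = -1/8*(-24) = 3)
a*(p(2) - 2) = 3*((1 + 2) - 2) = 3*(3 - 2) = 3*1 = 3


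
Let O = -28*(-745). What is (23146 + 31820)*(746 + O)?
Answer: 1187595396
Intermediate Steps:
O = 20860
(23146 + 31820)*(746 + O) = (23146 + 31820)*(746 + 20860) = 54966*21606 = 1187595396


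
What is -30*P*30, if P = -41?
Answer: 36900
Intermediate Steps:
-30*P*30 = -30*(-41)*30 = 1230*30 = 36900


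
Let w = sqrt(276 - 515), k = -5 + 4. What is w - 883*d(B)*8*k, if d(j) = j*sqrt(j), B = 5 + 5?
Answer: 70640*sqrt(10) + I*sqrt(239) ≈ 2.2338e+5 + 15.46*I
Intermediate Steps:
B = 10
d(j) = j**(3/2)
k = -1
w = I*sqrt(239) (w = sqrt(-239) = I*sqrt(239) ≈ 15.46*I)
w - 883*d(B)*8*k = I*sqrt(239) - 883*10**(3/2)*8*(-1) = I*sqrt(239) - 883*(10*sqrt(10))*8*(-1) = I*sqrt(239) - 883*80*sqrt(10)*(-1) = I*sqrt(239) - (-70640)*sqrt(10) = I*sqrt(239) + 70640*sqrt(10) = 70640*sqrt(10) + I*sqrt(239)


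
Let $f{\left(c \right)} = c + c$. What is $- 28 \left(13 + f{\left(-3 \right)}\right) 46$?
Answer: $-9016$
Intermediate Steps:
$f{\left(c \right)} = 2 c$
$- 28 \left(13 + f{\left(-3 \right)}\right) 46 = - 28 \left(13 + 2 \left(-3\right)\right) 46 = - 28 \left(13 - 6\right) 46 = \left(-28\right) 7 \cdot 46 = \left(-196\right) 46 = -9016$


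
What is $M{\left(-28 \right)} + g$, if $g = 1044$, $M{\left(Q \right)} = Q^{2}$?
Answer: $1828$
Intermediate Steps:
$M{\left(-28 \right)} + g = \left(-28\right)^{2} + 1044 = 784 + 1044 = 1828$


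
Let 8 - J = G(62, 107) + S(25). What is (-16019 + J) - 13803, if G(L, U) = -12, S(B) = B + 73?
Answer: -29900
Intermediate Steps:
S(B) = 73 + B
J = -78 (J = 8 - (-12 + (73 + 25)) = 8 - (-12 + 98) = 8 - 1*86 = 8 - 86 = -78)
(-16019 + J) - 13803 = (-16019 - 78) - 13803 = -16097 - 13803 = -29900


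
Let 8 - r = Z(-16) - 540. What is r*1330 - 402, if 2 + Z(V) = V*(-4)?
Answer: 645978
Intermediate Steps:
Z(V) = -2 - 4*V (Z(V) = -2 + V*(-4) = -2 - 4*V)
r = 486 (r = 8 - ((-2 - 4*(-16)) - 540) = 8 - ((-2 + 64) - 540) = 8 - (62 - 540) = 8 - 1*(-478) = 8 + 478 = 486)
r*1330 - 402 = 486*1330 - 402 = 646380 - 402 = 645978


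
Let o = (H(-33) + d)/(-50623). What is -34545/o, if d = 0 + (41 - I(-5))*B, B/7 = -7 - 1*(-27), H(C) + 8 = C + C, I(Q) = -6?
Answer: 1748771535/6506 ≈ 2.6879e+5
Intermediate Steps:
H(C) = -8 + 2*C (H(C) = -8 + (C + C) = -8 + 2*C)
B = 140 (B = 7*(-7 - 1*(-27)) = 7*(-7 + 27) = 7*20 = 140)
d = 6580 (d = 0 + (41 - 1*(-6))*140 = 0 + (41 + 6)*140 = 0 + 47*140 = 0 + 6580 = 6580)
o = -6506/50623 (o = ((-8 + 2*(-33)) + 6580)/(-50623) = ((-8 - 66) + 6580)*(-1/50623) = (-74 + 6580)*(-1/50623) = 6506*(-1/50623) = -6506/50623 ≈ -0.12852)
-34545/o = -34545/(-6506/50623) = -34545*(-50623/6506) = 1748771535/6506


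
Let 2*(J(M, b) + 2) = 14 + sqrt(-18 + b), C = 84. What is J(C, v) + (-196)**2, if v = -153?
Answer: 38421 + 3*I*sqrt(19)/2 ≈ 38421.0 + 6.5383*I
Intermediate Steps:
J(M, b) = 5 + sqrt(-18 + b)/2 (J(M, b) = -2 + (14 + sqrt(-18 + b))/2 = -2 + (7 + sqrt(-18 + b)/2) = 5 + sqrt(-18 + b)/2)
J(C, v) + (-196)**2 = (5 + sqrt(-18 - 153)/2) + (-196)**2 = (5 + sqrt(-171)/2) + 38416 = (5 + (3*I*sqrt(19))/2) + 38416 = (5 + 3*I*sqrt(19)/2) + 38416 = 38421 + 3*I*sqrt(19)/2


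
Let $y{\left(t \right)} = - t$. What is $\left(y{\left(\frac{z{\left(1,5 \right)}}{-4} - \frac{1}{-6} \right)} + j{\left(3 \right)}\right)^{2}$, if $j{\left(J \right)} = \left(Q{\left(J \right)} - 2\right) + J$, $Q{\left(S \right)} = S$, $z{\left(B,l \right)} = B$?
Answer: $\frac{2401}{144} \approx 16.674$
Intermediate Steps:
$j{\left(J \right)} = -2 + 2 J$ ($j{\left(J \right)} = \left(J - 2\right) + J = \left(-2 + J\right) + J = -2 + 2 J$)
$\left(y{\left(\frac{z{\left(1,5 \right)}}{-4} - \frac{1}{-6} \right)} + j{\left(3 \right)}\right)^{2} = \left(- (1 \frac{1}{-4} - \frac{1}{-6}) + \left(-2 + 2 \cdot 3\right)\right)^{2} = \left(- (1 \left(- \frac{1}{4}\right) - - \frac{1}{6}) + \left(-2 + 6\right)\right)^{2} = \left(- (- \frac{1}{4} + \frac{1}{6}) + 4\right)^{2} = \left(\left(-1\right) \left(- \frac{1}{12}\right) + 4\right)^{2} = \left(\frac{1}{12} + 4\right)^{2} = \left(\frac{49}{12}\right)^{2} = \frac{2401}{144}$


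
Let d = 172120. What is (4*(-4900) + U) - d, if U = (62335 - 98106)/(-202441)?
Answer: -38811952749/202441 ≈ -1.9172e+5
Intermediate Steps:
U = 35771/202441 (U = -35771*(-1/202441) = 35771/202441 ≈ 0.17670)
(4*(-4900) + U) - d = (4*(-4900) + 35771/202441) - 1*172120 = (-19600 + 35771/202441) - 172120 = -3967807829/202441 - 172120 = -38811952749/202441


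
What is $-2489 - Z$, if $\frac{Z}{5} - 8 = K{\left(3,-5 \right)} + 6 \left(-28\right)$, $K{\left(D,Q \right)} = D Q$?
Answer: $-1614$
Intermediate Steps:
$Z = -875$ ($Z = 40 + 5 \left(3 \left(-5\right) + 6 \left(-28\right)\right) = 40 + 5 \left(-15 - 168\right) = 40 + 5 \left(-183\right) = 40 - 915 = -875$)
$-2489 - Z = -2489 - -875 = -2489 + 875 = -1614$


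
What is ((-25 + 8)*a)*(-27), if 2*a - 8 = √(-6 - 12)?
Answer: 1836 + 1377*I*√2/2 ≈ 1836.0 + 973.69*I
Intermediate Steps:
a = 4 + 3*I*√2/2 (a = 4 + √(-6 - 12)/2 = 4 + √(-18)/2 = 4 + (3*I*√2)/2 = 4 + 3*I*√2/2 ≈ 4.0 + 2.1213*I)
((-25 + 8)*a)*(-27) = ((-25 + 8)*(4 + 3*I*√2/2))*(-27) = -17*(4 + 3*I*√2/2)*(-27) = (-68 - 51*I*√2/2)*(-27) = 1836 + 1377*I*√2/2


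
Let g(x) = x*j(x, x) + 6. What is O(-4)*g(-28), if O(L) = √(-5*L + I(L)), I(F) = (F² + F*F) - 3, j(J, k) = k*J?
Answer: -153622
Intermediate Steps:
j(J, k) = J*k
I(F) = -3 + 2*F² (I(F) = (F² + F²) - 3 = 2*F² - 3 = -3 + 2*F²)
g(x) = 6 + x³ (g(x) = x*(x*x) + 6 = x*x² + 6 = x³ + 6 = 6 + x³)
O(L) = √(-3 - 5*L + 2*L²) (O(L) = √(-5*L + (-3 + 2*L²)) = √(-3 - 5*L + 2*L²))
O(-4)*g(-28) = √(-3 - 5*(-4) + 2*(-4)²)*(6 + (-28)³) = √(-3 + 20 + 2*16)*(6 - 21952) = √(-3 + 20 + 32)*(-21946) = √49*(-21946) = 7*(-21946) = -153622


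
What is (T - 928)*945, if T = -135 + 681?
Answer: -360990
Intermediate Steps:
T = 546
(T - 928)*945 = (546 - 928)*945 = -382*945 = -360990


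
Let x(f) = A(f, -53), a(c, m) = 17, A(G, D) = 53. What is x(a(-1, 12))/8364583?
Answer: 53/8364583 ≈ 6.3362e-6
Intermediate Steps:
x(f) = 53
x(a(-1, 12))/8364583 = 53/8364583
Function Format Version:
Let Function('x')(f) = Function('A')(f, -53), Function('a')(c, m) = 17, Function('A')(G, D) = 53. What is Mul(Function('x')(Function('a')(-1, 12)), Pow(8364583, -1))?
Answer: Rational(53, 8364583) ≈ 6.3362e-6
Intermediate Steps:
Function('x')(f) = 53
Mul(Function('x')(Function('a')(-1, 12)), Pow(8364583, -1)) = Mul(53, Pow(8364583, -1)) = Mul(53, Rational(1, 8364583)) = Rational(53, 8364583)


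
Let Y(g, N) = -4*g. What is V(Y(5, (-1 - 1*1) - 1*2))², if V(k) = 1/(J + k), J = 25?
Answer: 1/25 ≈ 0.040000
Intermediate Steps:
V(k) = 1/(25 + k)
V(Y(5, (-1 - 1*1) - 1*2))² = (1/(25 - 4*5))² = (1/(25 - 20))² = (1/5)² = (⅕)² = 1/25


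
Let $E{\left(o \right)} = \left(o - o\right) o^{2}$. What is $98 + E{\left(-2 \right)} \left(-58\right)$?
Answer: $98$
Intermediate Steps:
$E{\left(o \right)} = 0$ ($E{\left(o \right)} = 0 o^{2} = 0$)
$98 + E{\left(-2 \right)} \left(-58\right) = 98 + 0 \left(-58\right) = 98 + 0 = 98$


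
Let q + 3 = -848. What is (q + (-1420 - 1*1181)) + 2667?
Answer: -785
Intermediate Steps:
q = -851 (q = -3 - 848 = -851)
(q + (-1420 - 1*1181)) + 2667 = (-851 + (-1420 - 1*1181)) + 2667 = (-851 + (-1420 - 1181)) + 2667 = (-851 - 2601) + 2667 = -3452 + 2667 = -785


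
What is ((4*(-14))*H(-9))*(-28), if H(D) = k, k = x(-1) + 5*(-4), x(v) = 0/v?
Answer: -31360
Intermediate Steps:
x(v) = 0
k = -20 (k = 0 + 5*(-4) = 0 - 20 = -20)
H(D) = -20
((4*(-14))*H(-9))*(-28) = ((4*(-14))*(-20))*(-28) = -56*(-20)*(-28) = 1120*(-28) = -31360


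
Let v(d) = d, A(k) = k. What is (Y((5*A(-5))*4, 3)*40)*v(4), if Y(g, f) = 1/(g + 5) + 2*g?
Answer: -608032/19 ≈ -32002.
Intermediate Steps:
Y(g, f) = 1/(5 + g) + 2*g
(Y((5*A(-5))*4, 3)*40)*v(4) = (((1 + 2*((5*(-5))*4)² + 10*((5*(-5))*4))/(5 + (5*(-5))*4))*40)*4 = (((1 + 2*(-25*4)² + 10*(-25*4))/(5 - 25*4))*40)*4 = (((1 + 2*(-100)² + 10*(-100))/(5 - 100))*40)*4 = (((1 + 2*10000 - 1000)/(-95))*40)*4 = (-(1 + 20000 - 1000)/95*40)*4 = (-1/95*19001*40)*4 = -19001/95*40*4 = -152008/19*4 = -608032/19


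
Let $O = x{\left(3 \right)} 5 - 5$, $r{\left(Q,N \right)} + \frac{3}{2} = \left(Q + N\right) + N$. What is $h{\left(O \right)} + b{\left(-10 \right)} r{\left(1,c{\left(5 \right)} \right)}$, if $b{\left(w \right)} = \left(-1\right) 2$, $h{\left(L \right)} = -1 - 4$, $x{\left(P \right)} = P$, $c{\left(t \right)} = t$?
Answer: $-24$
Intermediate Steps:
$r{\left(Q,N \right)} = - \frac{3}{2} + Q + 2 N$ ($r{\left(Q,N \right)} = - \frac{3}{2} + \left(\left(Q + N\right) + N\right) = - \frac{3}{2} + \left(\left(N + Q\right) + N\right) = - \frac{3}{2} + \left(Q + 2 N\right) = - \frac{3}{2} + Q + 2 N$)
$O = 10$ ($O = 3 \cdot 5 - 5 = 15 - 5 = 10$)
$h{\left(L \right)} = -5$ ($h{\left(L \right)} = -1 - 4 = -5$)
$b{\left(w \right)} = -2$
$h{\left(O \right)} + b{\left(-10 \right)} r{\left(1,c{\left(5 \right)} \right)} = -5 - 2 \left(- \frac{3}{2} + 1 + 2 \cdot 5\right) = -5 - 2 \left(- \frac{3}{2} + 1 + 10\right) = -5 - 19 = -24$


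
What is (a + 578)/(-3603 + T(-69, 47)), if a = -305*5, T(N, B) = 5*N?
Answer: 947/3948 ≈ 0.23987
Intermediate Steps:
a = -1525
(a + 578)/(-3603 + T(-69, 47)) = (-1525 + 578)/(-3603 + 5*(-69)) = -947/(-3603 - 345) = -947/(-3948) = -947*(-1/3948) = 947/3948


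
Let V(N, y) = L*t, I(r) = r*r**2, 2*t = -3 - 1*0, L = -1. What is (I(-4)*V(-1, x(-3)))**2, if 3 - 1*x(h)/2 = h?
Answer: 9216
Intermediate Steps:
t = -3/2 (t = (-3 - 1*0)/2 = (-3 + 0)/2 = (1/2)*(-3) = -3/2 ≈ -1.5000)
x(h) = 6 - 2*h
I(r) = r**3
V(N, y) = 3/2 (V(N, y) = -1*(-3/2) = 3/2)
(I(-4)*V(-1, x(-3)))**2 = ((-4)**3*(3/2))**2 = (-64*3/2)**2 = (-96)**2 = 9216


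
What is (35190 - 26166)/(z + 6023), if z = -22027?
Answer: -2256/4001 ≈ -0.56386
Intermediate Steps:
(35190 - 26166)/(z + 6023) = (35190 - 26166)/(-22027 + 6023) = 9024/(-16004) = 9024*(-1/16004) = -2256/4001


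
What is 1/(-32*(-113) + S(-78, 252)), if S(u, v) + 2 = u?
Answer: 1/3536 ≈ 0.00028281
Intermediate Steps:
S(u, v) = -2 + u
1/(-32*(-113) + S(-78, 252)) = 1/(-32*(-113) + (-2 - 78)) = 1/(3616 - 80) = 1/3536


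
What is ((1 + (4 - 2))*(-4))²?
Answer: 144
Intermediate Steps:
((1 + (4 - 2))*(-4))² = ((1 + 2)*(-4))² = (3*(-4))² = (-12)² = 144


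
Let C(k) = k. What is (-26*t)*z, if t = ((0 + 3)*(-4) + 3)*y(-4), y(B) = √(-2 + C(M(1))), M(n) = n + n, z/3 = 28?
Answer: 0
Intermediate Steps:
z = 84 (z = 3*28 = 84)
M(n) = 2*n
y(B) = 0 (y(B) = √(-2 + 2*1) = √(-2 + 2) = √0 = 0)
t = 0 (t = ((0 + 3)*(-4) + 3)*0 = (3*(-4) + 3)*0 = (-12 + 3)*0 = -9*0 = 0)
(-26*t)*z = -26*0*84 = 0*84 = 0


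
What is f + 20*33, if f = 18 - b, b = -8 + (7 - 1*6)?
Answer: 685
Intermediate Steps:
b = -7 (b = -8 + (7 - 6) = -8 + 1 = -7)
f = 25 (f = 18 - 1*(-7) = 18 + 7 = 25)
f + 20*33 = 25 + 20*33 = 25 + 660 = 685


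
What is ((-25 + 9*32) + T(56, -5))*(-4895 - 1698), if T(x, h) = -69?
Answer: -1279042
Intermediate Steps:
((-25 + 9*32) + T(56, -5))*(-4895 - 1698) = ((-25 + 9*32) - 69)*(-4895 - 1698) = ((-25 + 288) - 69)*(-6593) = (263 - 69)*(-6593) = 194*(-6593) = -1279042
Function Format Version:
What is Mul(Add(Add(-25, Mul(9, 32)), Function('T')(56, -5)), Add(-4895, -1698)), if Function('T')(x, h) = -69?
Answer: -1279042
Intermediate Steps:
Mul(Add(Add(-25, Mul(9, 32)), Function('T')(56, -5)), Add(-4895, -1698)) = Mul(Add(Add(-25, Mul(9, 32)), -69), Add(-4895, -1698)) = Mul(Add(Add(-25, 288), -69), -6593) = Mul(Add(263, -69), -6593) = Mul(194, -6593) = -1279042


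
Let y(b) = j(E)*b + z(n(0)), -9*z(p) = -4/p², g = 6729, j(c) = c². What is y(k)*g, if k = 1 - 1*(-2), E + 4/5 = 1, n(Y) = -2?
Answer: 116636/75 ≈ 1555.1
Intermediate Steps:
E = ⅕ (E = -⅘ + 1 = ⅕ ≈ 0.20000)
k = 3 (k = 1 + 2 = 3)
z(p) = 4/(9*p²) (z(p) = -(-4)/(9*(p*p)) = -(-4)/(9*(p²)) = -(-4)/(9*p²) = 4/(9*p²))
y(b) = ⅑ + b/25 (y(b) = (⅕)²*b + (4/9)/(-2)² = b/25 + (4/9)*(¼) = b/25 + ⅑ = ⅑ + b/25)
y(k)*g = (⅑ + (1/25)*3)*6729 = (⅑ + 3/25)*6729 = (52/225)*6729 = 116636/75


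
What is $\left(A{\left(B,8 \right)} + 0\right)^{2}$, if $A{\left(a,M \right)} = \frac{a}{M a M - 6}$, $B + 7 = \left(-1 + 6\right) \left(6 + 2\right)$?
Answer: $\frac{121}{492804} \approx 0.00024553$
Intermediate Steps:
$B = 33$ ($B = -7 + \left(-1 + 6\right) \left(6 + 2\right) = -7 + 5 \cdot 8 = -7 + 40 = 33$)
$A{\left(a,M \right)} = \frac{a}{-6 + a M^{2}}$ ($A{\left(a,M \right)} = \frac{a}{a M^{2} - 6} = \frac{a}{-6 + a M^{2}}$)
$\left(A{\left(B,8 \right)} + 0\right)^{2} = \left(\frac{33}{-6 + 33 \cdot 8^{2}} + 0\right)^{2} = \left(\frac{33}{-6 + 33 \cdot 64} + 0\right)^{2} = \left(\frac{33}{-6 + 2112} + 0\right)^{2} = \left(\frac{33}{2106} + 0\right)^{2} = \left(33 \cdot \frac{1}{2106} + 0\right)^{2} = \left(\frac{11}{702} + 0\right)^{2} = \left(\frac{11}{702}\right)^{2} = \frac{121}{492804}$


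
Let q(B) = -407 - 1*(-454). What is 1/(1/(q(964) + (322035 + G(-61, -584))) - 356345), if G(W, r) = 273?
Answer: -322355/114869592474 ≈ -2.8063e-6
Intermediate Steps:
q(B) = 47 (q(B) = -407 + 454 = 47)
1/(1/(q(964) + (322035 + G(-61, -584))) - 356345) = 1/(1/(47 + (322035 + 273)) - 356345) = 1/(1/(47 + 322308) - 356345) = 1/(1/322355 - 356345) = 1/(-114869592474/322355) = -322355/114869592474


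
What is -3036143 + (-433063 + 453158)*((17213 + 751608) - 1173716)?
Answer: -8139401168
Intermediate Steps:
-3036143 + (-433063 + 453158)*((17213 + 751608) - 1173716) = -3036143 + 20095*(768821 - 1173716) = -3036143 + 20095*(-404895) = -3036143 - 8136365025 = -8139401168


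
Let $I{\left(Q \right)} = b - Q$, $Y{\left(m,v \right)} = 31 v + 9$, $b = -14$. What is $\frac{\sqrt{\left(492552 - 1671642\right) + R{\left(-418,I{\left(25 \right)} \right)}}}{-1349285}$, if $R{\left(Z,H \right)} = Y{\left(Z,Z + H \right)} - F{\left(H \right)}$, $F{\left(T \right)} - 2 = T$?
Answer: $- \frac{9 i \sqrt{14731}}{1349285} \approx - 0.00080957 i$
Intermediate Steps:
$Y{\left(m,v \right)} = 9 + 31 v$
$F{\left(T \right)} = 2 + T$
$I{\left(Q \right)} = -14 - Q$
$R{\left(Z,H \right)} = 7 + 30 H + 31 Z$ ($R{\left(Z,H \right)} = \left(9 + 31 \left(Z + H\right)\right) - \left(2 + H\right) = \left(9 + 31 \left(H + Z\right)\right) - \left(2 + H\right) = \left(9 + \left(31 H + 31 Z\right)\right) - \left(2 + H\right) = \left(9 + 31 H + 31 Z\right) - \left(2 + H\right) = 7 + 30 H + 31 Z$)
$\frac{\sqrt{\left(492552 - 1671642\right) + R{\left(-418,I{\left(25 \right)} \right)}}}{-1349285} = \frac{\sqrt{\left(492552 - 1671642\right) + \left(7 + 30 \left(-14 - 25\right) + 31 \left(-418\right)\right)}}{-1349285} = \sqrt{\left(492552 - 1671642\right) + \left(7 + 30 \left(-14 - 25\right) - 12958\right)} \left(- \frac{1}{1349285}\right) = \sqrt{-1179090 + \left(7 + 30 \left(-39\right) - 12958\right)} \left(- \frac{1}{1349285}\right) = \sqrt{-1179090 - 14121} \left(- \frac{1}{1349285}\right) = \sqrt{-1193211} \left(- \frac{1}{1349285}\right) = 9 i \sqrt{14731} \left(- \frac{1}{1349285}\right) = - \frac{9 i \sqrt{14731}}{1349285}$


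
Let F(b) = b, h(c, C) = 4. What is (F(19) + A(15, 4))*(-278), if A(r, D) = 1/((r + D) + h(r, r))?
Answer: -121764/23 ≈ -5294.1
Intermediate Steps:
A(r, D) = 1/(4 + D + r) (A(r, D) = 1/((r + D) + 4) = 1/((D + r) + 4) = 1/(4 + D + r))
(F(19) + A(15, 4))*(-278) = (19 + 1/(4 + 4 + 15))*(-278) = (19 + 1/23)*(-278) = (438/23)*(-278) = -121764/23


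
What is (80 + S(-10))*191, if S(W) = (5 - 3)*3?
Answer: 16426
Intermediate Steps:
S(W) = 6 (S(W) = 2*3 = 6)
(80 + S(-10))*191 = (80 + 6)*191 = 86*191 = 16426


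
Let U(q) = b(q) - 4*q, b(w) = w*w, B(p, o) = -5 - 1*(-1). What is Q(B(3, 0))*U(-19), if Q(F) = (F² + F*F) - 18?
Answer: 6118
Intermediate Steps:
B(p, o) = -4 (B(p, o) = -5 + 1 = -4)
b(w) = w²
U(q) = q² - 4*q
Q(F) = -18 + 2*F² (Q(F) = (F² + F²) - 18 = 2*F² - 18 = -18 + 2*F²)
Q(B(3, 0))*U(-19) = (-18 + 2*(-4)²)*(-19*(-4 - 19)) = (-18 + 2*16)*(-19*(-23)) = (-18 + 32)*437 = 14*437 = 6118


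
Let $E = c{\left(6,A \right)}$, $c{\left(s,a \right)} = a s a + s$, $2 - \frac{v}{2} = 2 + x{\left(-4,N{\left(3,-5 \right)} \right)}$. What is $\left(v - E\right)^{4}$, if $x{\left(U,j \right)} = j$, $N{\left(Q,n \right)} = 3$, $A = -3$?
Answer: $18974736$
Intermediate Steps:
$v = -6$ ($v = 4 - 2 \left(2 + 3\right) = 4 - 10 = -6$)
$c{\left(s,a \right)} = s + s a^{2}$ ($c{\left(s,a \right)} = s a^{2} + s = s + s a^{2}$)
$E = 60$ ($E = 6 \left(1 + \left(-3\right)^{2}\right) = 6 \left(1 + 9\right) = 6 \cdot 10 = 60$)
$\left(v - E\right)^{4} = \left(-6 - 60\right)^{4} = \left(-66\right)^{4} = 18974736$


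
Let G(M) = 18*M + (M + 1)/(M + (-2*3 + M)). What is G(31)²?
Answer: 15288100/49 ≈ 3.1200e+5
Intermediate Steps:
G(M) = 18*M + (1 + M)/(-6 + 2*M) (G(M) = 18*M + (1 + M)/(M + (-6 + M)) = 18*M + (1 + M)/(-6 + 2*M))
G(31)² = ((1 - 107*31 + 36*31²)/(2*(-3 + 31)))² = ((½)*(1 - 3317 + 36*961)/28)² = ((½)*(1/28)*(1 - 3317 + 34596))² = ((½)*(1/28)*31280)² = (3910/7)² = 15288100/49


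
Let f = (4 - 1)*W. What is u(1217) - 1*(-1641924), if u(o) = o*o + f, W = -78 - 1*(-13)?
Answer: 3122818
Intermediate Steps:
W = -65 (W = -78 + 13 = -65)
f = -195 (f = (4 - 1)*(-65) = 3*(-65) = -195)
u(o) = -195 + o² (u(o) = o*o - 195 = o² - 195 = -195 + o²)
u(1217) - 1*(-1641924) = (-195 + 1217²) - 1*(-1641924) = (-195 + 1481089) + 1641924 = 1480894 + 1641924 = 3122818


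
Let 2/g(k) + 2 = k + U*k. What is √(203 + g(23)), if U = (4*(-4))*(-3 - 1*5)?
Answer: √1784624605/2965 ≈ 14.248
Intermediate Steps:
U = 128 (U = -16*(-3 - 5) = -16*(-8) = 128)
g(k) = 2/(-2 + 129*k) (g(k) = 2/(-2 + (k + 128*k)) = 2/(-2 + 129*k))
√(203 + g(23)) = √(203 + 2/(-2 + 129*23)) = √(203 + 2/(-2 + 2967)) = √(203 + 2/2965) = √(601897/2965) = √1784624605/2965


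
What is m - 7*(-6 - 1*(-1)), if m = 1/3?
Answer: 106/3 ≈ 35.333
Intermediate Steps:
m = ⅓ ≈ 0.33333
m - 7*(-6 - 1*(-1)) = ⅓ - 7*(-6 - 1*(-1)) = ⅓ - 7*(-6 + 1) = ⅓ - 7*(-5) = ⅓ + 35 = 106/3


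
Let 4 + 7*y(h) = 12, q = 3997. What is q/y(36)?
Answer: 27979/8 ≈ 3497.4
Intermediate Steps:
y(h) = 8/7 (y(h) = -4/7 + (⅐)*12 = -4/7 + 12/7 = 8/7)
q/y(36) = 3997/(8/7) = 3997*(7/8) = 27979/8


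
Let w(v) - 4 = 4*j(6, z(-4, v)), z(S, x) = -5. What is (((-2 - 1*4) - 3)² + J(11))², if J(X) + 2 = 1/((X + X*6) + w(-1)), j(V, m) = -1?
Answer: 37015056/5929 ≈ 6243.1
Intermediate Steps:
w(v) = 0 (w(v) = 4 + 4*(-1) = 4 - 4 = 0)
J(X) = -2 + 1/(7*X) (J(X) = -2 + 1/((X + X*6) + 0) = -2 + 1/((X + 6*X) + 0) = -2 + 1/(7*X + 0) = -2 + 1/(7*X))
(((-2 - 1*4) - 3)² + J(11))² = (((-2 - 1*4) - 3)² + (-2 + (⅐)/11))² = (((-2 - 4) - 3)² + (-2 + (⅐)*(1/11)))² = ((-6 - 3)² + (-2 + 1/77))² = ((-9)² - 153/77)² = (81 - 153/77)² = (6084/77)² = 37015056/5929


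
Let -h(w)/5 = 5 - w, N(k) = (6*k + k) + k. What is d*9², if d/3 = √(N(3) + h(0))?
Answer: 243*I ≈ 243.0*I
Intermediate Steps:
N(k) = 8*k (N(k) = 7*k + k = 8*k)
h(w) = -25 + 5*w (h(w) = -5*(5 - w) = -25 + 5*w)
d = 3*I (d = 3*√(8*3 + (-25 + 5*0)) = 3*√(24 + (-25 + 0)) = 3*√(24 - 25) = 3*√(-1) = 3*I ≈ 3.0*I)
d*9² = (3*I)*9² = (3*I)*81 = 243*I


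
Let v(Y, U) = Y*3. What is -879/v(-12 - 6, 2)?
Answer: 293/18 ≈ 16.278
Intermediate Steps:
v(Y, U) = 3*Y
-879/v(-12 - 6, 2) = -879*1/(3*(-12 - 6)) = -879/(3*(-18)) = -879/(-54) = -879*(-1/54) = 293/18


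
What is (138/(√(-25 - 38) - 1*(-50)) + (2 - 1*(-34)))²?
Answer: 36*(-102061*I + 11628*√7)/(-2437*I + 300*√7) ≈ 1496.9 - 33.071*I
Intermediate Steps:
(138/(√(-25 - 38) - 1*(-50)) + (2 - 1*(-34)))² = (138/(√(-63) + 50) + (2 + 34))² = (138/(3*I*√7 + 50) + 36)² = (138/(50 + 3*I*√7) + 36)² = (36 + 138/(50 + 3*I*√7))²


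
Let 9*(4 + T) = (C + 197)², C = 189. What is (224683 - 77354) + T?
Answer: 1474921/9 ≈ 1.6388e+5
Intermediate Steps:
T = 148960/9 (T = -4 + (189 + 197)²/9 = -4 + (⅑)*386² = -4 + (⅑)*148996 = -4 + 148996/9 = 148960/9 ≈ 16551.)
(224683 - 77354) + T = (224683 - 77354) + 148960/9 = 147329 + 148960/9 = 1474921/9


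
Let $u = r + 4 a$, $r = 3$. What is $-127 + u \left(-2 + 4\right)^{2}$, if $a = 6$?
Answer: $-19$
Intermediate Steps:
$u = 27$ ($u = 3 + 4 \cdot 6 = 3 + 24 = 27$)
$-127 + u \left(-2 + 4\right)^{2} = -127 + 27 \left(-2 + 4\right)^{2} = -127 + 27 \cdot 2^{2} = -127 + 27 \cdot 4 = -127 + 108 = -19$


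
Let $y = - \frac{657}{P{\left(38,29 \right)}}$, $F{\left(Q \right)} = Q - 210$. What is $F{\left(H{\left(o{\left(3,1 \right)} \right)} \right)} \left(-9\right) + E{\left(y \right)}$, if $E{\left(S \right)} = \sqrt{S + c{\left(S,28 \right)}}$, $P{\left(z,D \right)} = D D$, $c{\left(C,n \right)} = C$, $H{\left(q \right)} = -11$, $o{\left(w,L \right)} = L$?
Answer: $1989 + \frac{3 i \sqrt{146}}{29} \approx 1989.0 + 1.25 i$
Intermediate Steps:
$F{\left(Q \right)} = -210 + Q$
$P{\left(z,D \right)} = D^{2}$
$y = - \frac{657}{841}$ ($y = - \frac{657}{29^{2}} = - \frac{657}{841} \approx -0.78121$)
$E{\left(S \right)} = \sqrt{2} \sqrt{S}$ ($E{\left(S \right)} = \sqrt{S + S} = \sqrt{2 S} = \sqrt{2} \sqrt{S}$)
$F{\left(H{\left(o{\left(3,1 \right)} \right)} \right)} \left(-9\right) + E{\left(y \right)} = \left(-210 - 11\right) \left(-9\right) + \sqrt{2} \sqrt{- \frac{657}{841}} = \left(-221\right) \left(-9\right) + \sqrt{2} \frac{3 i \sqrt{73}}{29} = 1989 + \frac{3 i \sqrt{146}}{29}$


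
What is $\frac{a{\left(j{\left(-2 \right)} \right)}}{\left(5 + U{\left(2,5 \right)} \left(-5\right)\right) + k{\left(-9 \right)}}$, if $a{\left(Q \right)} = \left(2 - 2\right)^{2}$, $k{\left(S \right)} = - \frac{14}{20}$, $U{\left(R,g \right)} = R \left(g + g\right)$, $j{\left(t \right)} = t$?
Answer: $0$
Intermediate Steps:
$U{\left(R,g \right)} = 2 R g$ ($U{\left(R,g \right)} = R 2 g = 2 R g$)
$k{\left(S \right)} = - \frac{7}{10}$ ($k{\left(S \right)} = \left(-14\right) \frac{1}{20} = - \frac{7}{10}$)
$a{\left(Q \right)} = 0$ ($a{\left(Q \right)} = 0^{2} = 0$)
$\frac{a{\left(j{\left(-2 \right)} \right)}}{\left(5 + U{\left(2,5 \right)} \left(-5\right)\right) + k{\left(-9 \right)}} = \frac{0}{\left(5 + 2 \cdot 2 \cdot 5 \left(-5\right)\right) - \frac{7}{10}} = \frac{0}{\left(5 + 20 \left(-5\right)\right) - \frac{7}{10}} = \frac{0}{\left(5 - 100\right) - \frac{7}{10}} = \frac{0}{-95 - \frac{7}{10}} = \frac{0}{- \frac{957}{10}} = 0 \left(- \frac{10}{957}\right) = 0$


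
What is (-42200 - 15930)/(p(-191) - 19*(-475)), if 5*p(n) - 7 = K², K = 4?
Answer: -145325/22574 ≈ -6.4377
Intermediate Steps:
p(n) = 23/5 (p(n) = 7/5 + (⅕)*4² = 7/5 + (⅕)*16 = 7/5 + 16/5 = 23/5)
(-42200 - 15930)/(p(-191) - 19*(-475)) = (-42200 - 15930)/(23/5 - 19*(-475)) = -58130/(23/5 + 9025) = -58130/45148/5 = -58130*5/45148 = -145325/22574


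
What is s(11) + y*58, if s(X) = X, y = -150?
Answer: -8689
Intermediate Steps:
s(11) + y*58 = 11 - 150*58 = 11 - 8700 = -8689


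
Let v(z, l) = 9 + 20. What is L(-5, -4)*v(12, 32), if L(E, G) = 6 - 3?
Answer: 87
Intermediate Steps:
v(z, l) = 29
L(E, G) = 3
L(-5, -4)*v(12, 32) = 3*29 = 87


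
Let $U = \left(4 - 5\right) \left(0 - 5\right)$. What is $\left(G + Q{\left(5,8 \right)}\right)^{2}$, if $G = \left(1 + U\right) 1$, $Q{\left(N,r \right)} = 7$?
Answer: $169$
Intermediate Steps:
$U = 5$ ($U = \left(-1\right) \left(-5\right) = 5$)
$G = 6$ ($G = \left(1 + 5\right) 1 = 6 \cdot 1 = 6$)
$\left(G + Q{\left(5,8 \right)}\right)^{2} = \left(6 + 7\right)^{2} = 13^{2} = 169$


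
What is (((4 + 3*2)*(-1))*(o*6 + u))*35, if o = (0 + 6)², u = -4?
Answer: -74200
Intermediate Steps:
o = 36 (o = 6² = 36)
(((4 + 3*2)*(-1))*(o*6 + u))*35 = (((4 + 3*2)*(-1))*(36*6 - 4))*35 = (((4 + 6)*(-1))*(216 - 4))*35 = ((10*(-1))*212)*35 = -10*212*35 = -2120*35 = -74200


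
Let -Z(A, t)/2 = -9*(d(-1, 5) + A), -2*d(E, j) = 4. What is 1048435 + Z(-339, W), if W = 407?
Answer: 1042297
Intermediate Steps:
d(E, j) = -2 (d(E, j) = -½*4 = -2)
Z(A, t) = -36 + 18*A (Z(A, t) = -(-18)*(-2 + A) = -2*(18 - 9*A) = -36 + 18*A)
1048435 + Z(-339, W) = 1048435 + (-36 + 18*(-339)) = 1048435 + (-36 - 6102) = 1048435 - 6138 = 1042297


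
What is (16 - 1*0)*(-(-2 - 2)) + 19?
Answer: 83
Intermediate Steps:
(16 - 1*0)*(-(-2 - 2)) + 19 = (16 + 0)*(-1*(-4)) + 19 = 16*4 + 19 = 64 + 19 = 83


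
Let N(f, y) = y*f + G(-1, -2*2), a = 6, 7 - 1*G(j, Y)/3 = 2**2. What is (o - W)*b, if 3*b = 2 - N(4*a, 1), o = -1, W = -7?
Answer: -62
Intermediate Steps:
G(j, Y) = 9 (G(j, Y) = 21 - 3*2**2 = 21 - 3*4 = 21 - 12 = 9)
N(f, y) = 9 + f*y (N(f, y) = y*f + 9 = f*y + 9 = 9 + f*y)
b = -31/3 (b = (2 - (9 + (4*6)*1))/3 = (2 - (9 + 24*1))/3 = (2 - (9 + 24))/3 = (2 - 1*33)/3 = (2 - 33)/3 = (1/3)*(-31) = -31/3 ≈ -10.333)
(o - W)*b = (-1 - 1*(-7))*(-31/3) = (-1 + 7)*(-31/3) = 6*(-31/3) = -62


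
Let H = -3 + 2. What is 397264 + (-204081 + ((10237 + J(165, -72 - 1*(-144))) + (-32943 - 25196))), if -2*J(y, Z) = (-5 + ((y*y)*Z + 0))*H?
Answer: 2250757/2 ≈ 1.1254e+6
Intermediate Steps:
H = -1
J(y, Z) = -5/2 + Z*y²/2 (J(y, Z) = -(-5 + ((y*y)*Z + 0))*(-1)/2 = -(-5 + (y²*Z + 0))*(-1)/2 = -(-5 + (Z*y² + 0))*(-1)/2 = -(-5 + Z*y²)*(-1)/2 = -(5 - Z*y²)/2 = -5/2 + Z*y²/2)
397264 + (-204081 + ((10237 + J(165, -72 - 1*(-144))) + (-32943 - 25196))) = 397264 + (-204081 + ((10237 + (-5/2 + (½)*(-72 - 1*(-144))*165²)) + (-32943 - 25196))) = 397264 + (-204081 + ((10237 + (-5/2 + (½)*(-72 + 144)*27225)) - 58139)) = 397264 + (-204081 + ((10237 + (-5/2 + (½)*72*27225)) - 58139)) = 397264 + (-204081 + ((10237 + (-5/2 + 980100)) - 58139)) = 397264 + (-204081 + ((10237 + 1960195/2) - 58139)) = 397264 + (-204081 + (1980669/2 - 58139)) = 397264 + (-204081 + 1864391/2) = 397264 + 1456229/2 = 2250757/2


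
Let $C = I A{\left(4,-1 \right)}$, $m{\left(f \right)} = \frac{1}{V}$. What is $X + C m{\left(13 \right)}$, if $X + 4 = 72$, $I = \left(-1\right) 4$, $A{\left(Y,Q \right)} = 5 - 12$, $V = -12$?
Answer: $\frac{197}{3} \approx 65.667$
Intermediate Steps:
$A{\left(Y,Q \right)} = -7$ ($A{\left(Y,Q \right)} = 5 - 12 = -7$)
$I = -4$
$m{\left(f \right)} = - \frac{1}{12}$ ($m{\left(f \right)} = \frac{1}{-12} = - \frac{1}{12}$)
$X = 68$ ($X = -4 + 72 = 68$)
$C = 28$ ($C = \left(-4\right) \left(-7\right) = 28$)
$X + C m{\left(13 \right)} = 68 + 28 \left(- \frac{1}{12}\right) = 68 - \frac{7}{3} = \frac{197}{3}$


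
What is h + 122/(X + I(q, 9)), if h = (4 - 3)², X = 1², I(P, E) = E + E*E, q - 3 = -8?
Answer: 213/91 ≈ 2.3407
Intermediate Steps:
q = -5 (q = 3 - 8 = -5)
I(P, E) = E + E²
X = 1
h = 1 (h = 1² = 1)
h + 122/(X + I(q, 9)) = 1 + 122/(1 + 9*(1 + 9)) = 1 + 122/(1 + 9*10) = 1 + 122/(1 + 90) = 1 + 122/91 = 213/91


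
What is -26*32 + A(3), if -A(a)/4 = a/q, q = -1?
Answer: -820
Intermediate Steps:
A(a) = 4*a (A(a) = -4*a/(-1) = -4*a*(-1) = -(-4)*a = 4*a)
-26*32 + A(3) = -26*32 + 4*3 = -832 + 12 = -820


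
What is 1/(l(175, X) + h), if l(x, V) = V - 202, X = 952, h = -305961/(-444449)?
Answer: 444449/333642711 ≈ 0.0013321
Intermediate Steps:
h = 305961/444449 (h = -305961*(-1/444449) = 305961/444449 ≈ 0.68841)
l(x, V) = -202 + V
1/(l(175, X) + h) = 1/((-202 + 952) + 305961/444449) = 1/(750 + 305961/444449) = 1/(333642711/444449) = 444449/333642711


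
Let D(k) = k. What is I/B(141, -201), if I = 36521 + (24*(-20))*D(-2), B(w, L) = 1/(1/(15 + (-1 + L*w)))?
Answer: -37481/28327 ≈ -1.3232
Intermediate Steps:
B(w, L) = 14 + L*w (B(w, L) = 1/(1/(14 + L*w)) = 14 + L*w)
I = 37481 (I = 36521 + (24*(-20))*(-2) = 36521 - 480*(-2) = 36521 + 960 = 37481)
I/B(141, -201) = 37481/(14 - 201*141) = 37481/(14 - 28341) = 37481/(-28327) = 37481*(-1/28327) = -37481/28327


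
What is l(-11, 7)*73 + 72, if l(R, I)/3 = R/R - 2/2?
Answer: 72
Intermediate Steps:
l(R, I) = 0 (l(R, I) = 3*(R/R - 2/2) = 3*(1 - 2*½) = 3*(1 - 1) = 3*0 = 0)
l(-11, 7)*73 + 72 = 0*73 + 72 = 0 + 72 = 72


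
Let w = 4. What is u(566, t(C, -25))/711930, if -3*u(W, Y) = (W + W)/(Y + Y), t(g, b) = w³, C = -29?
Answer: -283/68345280 ≈ -4.1407e-6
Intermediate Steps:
t(g, b) = 64 (t(g, b) = 4³ = 64)
u(W, Y) = -W/(3*Y) (u(W, Y) = -(W + W)/(3*(Y + Y)) = -2*W/(3*(2*Y)) = -2*W*1/(2*Y)/3 = -W/(3*Y))
u(566, t(C, -25))/711930 = -⅓*566/64/711930 = -⅓*566*1/64*(1/711930) = -283/96*1/711930 = -283/68345280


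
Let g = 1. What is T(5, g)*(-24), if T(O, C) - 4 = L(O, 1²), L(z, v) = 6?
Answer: -240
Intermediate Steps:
T(O, C) = 10 (T(O, C) = 4 + 6 = 10)
T(5, g)*(-24) = 10*(-24) = -240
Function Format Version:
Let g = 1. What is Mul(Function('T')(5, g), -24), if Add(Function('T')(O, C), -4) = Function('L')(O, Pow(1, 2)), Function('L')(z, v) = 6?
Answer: -240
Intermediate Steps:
Function('T')(O, C) = 10 (Function('T')(O, C) = Add(4, 6) = 10)
Mul(Function('T')(5, g), -24) = Mul(10, -24) = -240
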